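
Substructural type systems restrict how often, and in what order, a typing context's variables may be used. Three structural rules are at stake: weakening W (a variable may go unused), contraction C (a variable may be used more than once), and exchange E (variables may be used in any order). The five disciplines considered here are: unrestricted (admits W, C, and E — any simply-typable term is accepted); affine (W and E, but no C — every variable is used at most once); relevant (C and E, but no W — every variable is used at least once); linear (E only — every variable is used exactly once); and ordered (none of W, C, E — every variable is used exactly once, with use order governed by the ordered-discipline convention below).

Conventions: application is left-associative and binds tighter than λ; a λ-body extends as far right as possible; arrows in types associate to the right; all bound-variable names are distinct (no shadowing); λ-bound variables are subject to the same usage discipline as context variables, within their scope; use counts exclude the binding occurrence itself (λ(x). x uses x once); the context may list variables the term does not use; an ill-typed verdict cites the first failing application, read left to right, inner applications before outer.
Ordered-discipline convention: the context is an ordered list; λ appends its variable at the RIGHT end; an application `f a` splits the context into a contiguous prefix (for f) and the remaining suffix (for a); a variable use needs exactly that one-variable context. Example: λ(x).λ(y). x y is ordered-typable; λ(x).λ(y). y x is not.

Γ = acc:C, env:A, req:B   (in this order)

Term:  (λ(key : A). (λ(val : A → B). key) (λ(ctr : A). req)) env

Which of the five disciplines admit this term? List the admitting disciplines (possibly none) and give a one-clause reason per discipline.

admitted by: affine, unrestricted
usage: acc=0; env=1; req=1; key (λ-bound)=1; val (λ-bound)=0; ctr (λ-bound)=0
use order (left to right): key, req, env
typing: well-typed — term : A
ordered ✗ (acc, val, ctr left unused)
linear ✗ (acc, val, ctr left unused)
affine ✓ (none of acc, env, req, key, val, ctr used more than once)
relevant ✗ (acc, val, ctr left unused)
unrestricted ✓ (typability at A is all that's needed)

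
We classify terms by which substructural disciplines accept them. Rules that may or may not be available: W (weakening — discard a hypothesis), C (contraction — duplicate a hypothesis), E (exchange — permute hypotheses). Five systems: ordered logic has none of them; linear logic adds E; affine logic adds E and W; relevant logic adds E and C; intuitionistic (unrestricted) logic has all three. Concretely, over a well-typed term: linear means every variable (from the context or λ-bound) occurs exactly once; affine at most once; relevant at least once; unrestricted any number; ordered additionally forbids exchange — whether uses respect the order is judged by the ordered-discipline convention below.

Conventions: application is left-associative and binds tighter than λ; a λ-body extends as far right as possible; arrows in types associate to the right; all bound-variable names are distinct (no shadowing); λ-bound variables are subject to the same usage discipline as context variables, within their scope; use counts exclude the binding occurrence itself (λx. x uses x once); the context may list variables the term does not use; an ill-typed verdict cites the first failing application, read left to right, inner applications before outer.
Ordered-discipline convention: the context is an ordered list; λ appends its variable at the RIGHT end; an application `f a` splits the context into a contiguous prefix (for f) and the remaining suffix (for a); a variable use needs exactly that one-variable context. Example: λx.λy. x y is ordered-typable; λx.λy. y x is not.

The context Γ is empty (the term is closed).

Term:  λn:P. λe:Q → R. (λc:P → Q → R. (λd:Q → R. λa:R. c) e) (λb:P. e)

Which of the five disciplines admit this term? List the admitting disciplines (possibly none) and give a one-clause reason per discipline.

admitting disciplines: unrestricted
usage: n [bound] ×0; e [bound] ×2; c [bound] ×1; d [bound] ×0; a [bound] ×0; b [bound] ×0
left-to-right use order: c, e, e
typing: the term checks, with type P → (Q → R) → R → P → Q → R
ordered: ✗, needs contraction — e ×2; unused: n, d, a, b — weakening required
linear: ✗, needs contraction — e ×2; unused: n, d, a, b — weakening required
affine: ✗, needs contraction — e ×2
relevant: ✗, unused: n, d, a, b — weakening required
unrestricted: ✓, type-checks (P → (Q → R) → R → P → Q → R) and nothing is barred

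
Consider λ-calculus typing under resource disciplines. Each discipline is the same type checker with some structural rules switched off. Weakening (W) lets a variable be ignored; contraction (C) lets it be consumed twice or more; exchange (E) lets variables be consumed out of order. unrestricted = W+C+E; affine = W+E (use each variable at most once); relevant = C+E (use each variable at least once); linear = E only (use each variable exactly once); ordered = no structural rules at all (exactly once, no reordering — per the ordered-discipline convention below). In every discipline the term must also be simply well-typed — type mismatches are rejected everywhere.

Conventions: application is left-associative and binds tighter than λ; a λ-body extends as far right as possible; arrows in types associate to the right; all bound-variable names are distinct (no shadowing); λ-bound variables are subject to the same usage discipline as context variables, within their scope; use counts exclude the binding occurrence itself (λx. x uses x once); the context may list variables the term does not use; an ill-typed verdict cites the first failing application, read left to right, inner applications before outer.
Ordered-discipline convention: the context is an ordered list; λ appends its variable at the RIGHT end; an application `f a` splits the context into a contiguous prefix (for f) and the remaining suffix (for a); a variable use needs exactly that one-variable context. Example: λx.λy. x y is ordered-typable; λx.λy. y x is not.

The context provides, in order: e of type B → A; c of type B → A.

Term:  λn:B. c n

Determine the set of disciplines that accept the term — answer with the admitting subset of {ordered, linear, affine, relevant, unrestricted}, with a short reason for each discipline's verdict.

accepted by: affine, unrestricted
usage: e: 0×, c: 1×, n [bound]: 1×
order of uses: c, n
typing: the term checks, with type B → A
ordered: ✗, e never used (weakening)
linear: ✗, e never used (weakening)
affine: ✓, none of e, c, n used more than once
relevant: ✗, e never used (weakening)
unrestricted: ✓, type-checks (B → A) and nothing is barred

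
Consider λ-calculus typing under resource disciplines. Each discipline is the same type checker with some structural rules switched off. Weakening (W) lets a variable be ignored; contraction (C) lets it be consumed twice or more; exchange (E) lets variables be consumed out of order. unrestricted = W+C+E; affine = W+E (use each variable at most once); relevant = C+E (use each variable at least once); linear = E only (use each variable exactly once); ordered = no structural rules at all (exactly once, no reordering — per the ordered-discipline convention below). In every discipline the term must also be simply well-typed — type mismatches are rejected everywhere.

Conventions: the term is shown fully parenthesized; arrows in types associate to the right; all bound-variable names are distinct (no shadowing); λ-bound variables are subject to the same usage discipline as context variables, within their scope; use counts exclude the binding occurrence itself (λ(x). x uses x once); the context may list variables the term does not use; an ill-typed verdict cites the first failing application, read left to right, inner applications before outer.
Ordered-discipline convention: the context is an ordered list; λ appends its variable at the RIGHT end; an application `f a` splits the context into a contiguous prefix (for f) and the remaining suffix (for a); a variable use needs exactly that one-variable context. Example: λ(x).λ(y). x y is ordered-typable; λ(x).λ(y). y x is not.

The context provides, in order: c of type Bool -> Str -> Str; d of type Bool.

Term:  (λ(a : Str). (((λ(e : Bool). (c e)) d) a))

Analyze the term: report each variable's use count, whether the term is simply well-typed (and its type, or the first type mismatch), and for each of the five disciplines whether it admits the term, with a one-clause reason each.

counts: c ×1; d ×1; a (λ-bound) ×1; e (λ-bound) ×1
left-to-right use order: c, e, d, a
typing: well-typed at Str -> Str
ordered: ✓ — single-use (c, d, a, e), ordered derivation ok
linear: ✓ — exactly-once usage across c, d, a, e
affine: ✓ — c, d, a, e: no repeats, contraction unneeded
relevant: ✓ — c, d, a, e: all used, weakening unneeded
unrestricted: ✓ — simply typable at Str -> Str; W, C, E all held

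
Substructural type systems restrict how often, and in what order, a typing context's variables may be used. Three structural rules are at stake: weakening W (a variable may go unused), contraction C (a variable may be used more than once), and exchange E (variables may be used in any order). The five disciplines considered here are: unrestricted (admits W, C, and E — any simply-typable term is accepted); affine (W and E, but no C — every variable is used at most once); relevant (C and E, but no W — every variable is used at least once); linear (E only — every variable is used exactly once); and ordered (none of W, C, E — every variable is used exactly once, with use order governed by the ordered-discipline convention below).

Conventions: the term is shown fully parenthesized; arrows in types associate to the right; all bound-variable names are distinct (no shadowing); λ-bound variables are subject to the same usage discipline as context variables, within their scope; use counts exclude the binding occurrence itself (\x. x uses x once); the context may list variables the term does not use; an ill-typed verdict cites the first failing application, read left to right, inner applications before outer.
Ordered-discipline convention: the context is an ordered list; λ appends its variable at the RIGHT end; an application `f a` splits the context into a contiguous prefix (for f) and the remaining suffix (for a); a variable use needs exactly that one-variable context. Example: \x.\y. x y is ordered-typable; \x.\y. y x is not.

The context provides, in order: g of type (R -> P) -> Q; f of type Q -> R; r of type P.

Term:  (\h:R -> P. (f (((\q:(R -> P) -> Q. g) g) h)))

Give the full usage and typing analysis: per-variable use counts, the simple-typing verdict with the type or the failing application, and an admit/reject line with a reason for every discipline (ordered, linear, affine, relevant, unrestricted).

use counts: g: 2, f: 1, r: 0, h (λ-bound): 1, q (λ-bound): 0
use order (left to right): f, g, g, h
typing: well-typed — term : (R -> P) -> R
ordered: ✗, uses contraction: g ×2; needs weakening: r, q unused
linear: ✗, uses contraction: g ×2; needs weakening: r, q unused
affine: ✗, uses contraction: g ×2
relevant: ✗, needs weakening: r, q unused
unrestricted: ✓, type-checks ((R -> P) -> R) and nothing is barred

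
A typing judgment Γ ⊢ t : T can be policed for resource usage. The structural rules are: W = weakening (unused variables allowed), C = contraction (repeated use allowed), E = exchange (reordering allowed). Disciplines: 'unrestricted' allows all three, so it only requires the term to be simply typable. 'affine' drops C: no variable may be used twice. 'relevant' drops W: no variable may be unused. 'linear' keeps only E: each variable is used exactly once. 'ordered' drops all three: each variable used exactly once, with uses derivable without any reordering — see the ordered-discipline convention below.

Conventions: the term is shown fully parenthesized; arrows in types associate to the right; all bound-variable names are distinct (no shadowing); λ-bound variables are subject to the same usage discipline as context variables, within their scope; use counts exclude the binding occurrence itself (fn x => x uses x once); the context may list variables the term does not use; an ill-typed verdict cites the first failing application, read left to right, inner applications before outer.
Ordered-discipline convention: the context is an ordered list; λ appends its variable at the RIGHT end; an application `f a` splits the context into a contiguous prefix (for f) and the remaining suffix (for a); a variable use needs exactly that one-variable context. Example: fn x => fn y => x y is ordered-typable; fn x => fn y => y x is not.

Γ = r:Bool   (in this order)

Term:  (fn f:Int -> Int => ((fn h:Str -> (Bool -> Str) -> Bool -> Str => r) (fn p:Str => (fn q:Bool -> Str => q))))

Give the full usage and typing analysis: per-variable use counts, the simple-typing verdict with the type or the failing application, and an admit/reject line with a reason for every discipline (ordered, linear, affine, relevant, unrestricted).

variable uses: r ×1; f (λ-bound) ×0; h (λ-bound) ×0; p (λ-bound) ×0; q (λ-bound) ×1
use order (left to right): r, q
typing: the term checks, with type (Int -> Int) -> Bool
ordered: ✗, needs weakening: f, h, p unused
linear: ✗, needs weakening: f, h, p unused
affine: ✓, at most one use each (r, f, h, p, q)
relevant: ✗, needs weakening: f, h, p unused
unrestricted: ✓, well-typed at (Int -> Int) -> Bool; no restrictions here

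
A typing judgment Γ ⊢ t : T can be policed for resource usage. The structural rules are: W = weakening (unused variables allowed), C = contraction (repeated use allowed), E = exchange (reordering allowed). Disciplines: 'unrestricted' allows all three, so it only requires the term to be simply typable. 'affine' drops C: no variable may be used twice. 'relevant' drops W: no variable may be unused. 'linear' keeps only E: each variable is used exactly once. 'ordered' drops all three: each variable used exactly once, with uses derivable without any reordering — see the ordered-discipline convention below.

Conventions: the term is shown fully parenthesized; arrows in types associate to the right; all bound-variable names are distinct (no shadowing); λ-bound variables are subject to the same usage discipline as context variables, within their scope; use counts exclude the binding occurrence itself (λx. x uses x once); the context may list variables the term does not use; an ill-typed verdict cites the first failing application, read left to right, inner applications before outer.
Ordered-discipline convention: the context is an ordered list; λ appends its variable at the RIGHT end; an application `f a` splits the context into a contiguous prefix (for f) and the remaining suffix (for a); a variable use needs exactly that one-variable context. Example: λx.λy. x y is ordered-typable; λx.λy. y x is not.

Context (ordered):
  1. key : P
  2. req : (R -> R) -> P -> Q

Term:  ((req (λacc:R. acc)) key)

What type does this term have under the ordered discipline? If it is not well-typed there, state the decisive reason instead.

not well-typed under ordered — no ordered split (uses run req, acc, key)
counts: key ×1; req ×1; acc (λ-bound) ×1
uses in reading order: req, acc, key
typing: the term checks, with type Q
across the five disciplines: ordered ✗; linear ✓; affine ✓; relevant ✓; unrestricted ✓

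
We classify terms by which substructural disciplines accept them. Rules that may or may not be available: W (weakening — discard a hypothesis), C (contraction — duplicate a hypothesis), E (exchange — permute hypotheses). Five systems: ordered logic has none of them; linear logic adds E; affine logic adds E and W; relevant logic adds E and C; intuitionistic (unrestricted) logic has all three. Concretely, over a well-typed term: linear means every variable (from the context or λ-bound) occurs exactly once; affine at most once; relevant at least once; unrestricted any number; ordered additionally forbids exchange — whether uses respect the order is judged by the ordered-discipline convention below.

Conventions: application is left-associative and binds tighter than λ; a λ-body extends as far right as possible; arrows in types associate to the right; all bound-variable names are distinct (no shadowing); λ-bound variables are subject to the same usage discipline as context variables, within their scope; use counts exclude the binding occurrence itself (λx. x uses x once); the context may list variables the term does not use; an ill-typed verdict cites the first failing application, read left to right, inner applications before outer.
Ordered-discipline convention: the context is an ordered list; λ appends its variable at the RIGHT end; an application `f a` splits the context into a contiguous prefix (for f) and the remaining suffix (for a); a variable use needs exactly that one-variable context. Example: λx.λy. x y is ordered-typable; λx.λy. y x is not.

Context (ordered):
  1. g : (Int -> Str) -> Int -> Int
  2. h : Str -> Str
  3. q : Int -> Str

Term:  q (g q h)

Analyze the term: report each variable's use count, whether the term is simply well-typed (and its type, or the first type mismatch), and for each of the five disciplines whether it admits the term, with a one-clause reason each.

use counts: g=1, h=1, q=2
uses in reading order: q, g, q, h
typing: ill-typed: argument of type Str -> Str where Int is required
ordered: ✗, fails simple typing
linear: ✗, a type mismatch blocks all five
affine: ✗, the type mismatch rejects it
relevant: ✗, not simply typable
unrestricted: ✗, fails simple typing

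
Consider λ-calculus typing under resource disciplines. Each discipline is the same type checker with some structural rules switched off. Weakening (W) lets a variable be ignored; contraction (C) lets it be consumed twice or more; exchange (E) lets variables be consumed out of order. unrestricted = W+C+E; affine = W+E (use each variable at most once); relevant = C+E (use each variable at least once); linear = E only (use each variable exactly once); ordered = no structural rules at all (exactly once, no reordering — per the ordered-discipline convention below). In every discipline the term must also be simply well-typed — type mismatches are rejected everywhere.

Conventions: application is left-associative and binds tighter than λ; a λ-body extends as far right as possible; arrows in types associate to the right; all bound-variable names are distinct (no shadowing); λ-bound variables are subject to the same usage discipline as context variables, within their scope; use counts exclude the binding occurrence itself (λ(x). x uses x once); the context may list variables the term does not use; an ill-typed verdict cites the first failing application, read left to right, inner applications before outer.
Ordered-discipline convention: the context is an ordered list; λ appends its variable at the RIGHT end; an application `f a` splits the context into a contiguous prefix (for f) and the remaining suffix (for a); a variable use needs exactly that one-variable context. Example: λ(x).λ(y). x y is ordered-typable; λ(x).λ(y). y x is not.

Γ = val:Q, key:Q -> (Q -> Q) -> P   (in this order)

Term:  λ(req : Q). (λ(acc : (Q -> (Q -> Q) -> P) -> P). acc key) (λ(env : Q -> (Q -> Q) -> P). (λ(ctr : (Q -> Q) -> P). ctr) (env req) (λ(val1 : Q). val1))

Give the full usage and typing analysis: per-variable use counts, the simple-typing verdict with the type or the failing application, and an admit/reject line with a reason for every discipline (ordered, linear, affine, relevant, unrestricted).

use counts: val: 0, key: 1, req [bound]: 1, acc [bound]: 1, env [bound]: 1, ctr [bound]: 1, val1 [bound]: 1
uses in reading order: acc, key, ctr, env, req, val1
typing: well-typed — term : Q -> P
ordered: ✗ — val never used (weakening)
linear: ✗ — val never used (weakening)
affine: ✓ — at most one use each (val, key, req, acc, env, ctr, val1)
relevant: ✗ — val never used (weakening)
unrestricted: ✓ — well-typed at Q -> P; no restrictions here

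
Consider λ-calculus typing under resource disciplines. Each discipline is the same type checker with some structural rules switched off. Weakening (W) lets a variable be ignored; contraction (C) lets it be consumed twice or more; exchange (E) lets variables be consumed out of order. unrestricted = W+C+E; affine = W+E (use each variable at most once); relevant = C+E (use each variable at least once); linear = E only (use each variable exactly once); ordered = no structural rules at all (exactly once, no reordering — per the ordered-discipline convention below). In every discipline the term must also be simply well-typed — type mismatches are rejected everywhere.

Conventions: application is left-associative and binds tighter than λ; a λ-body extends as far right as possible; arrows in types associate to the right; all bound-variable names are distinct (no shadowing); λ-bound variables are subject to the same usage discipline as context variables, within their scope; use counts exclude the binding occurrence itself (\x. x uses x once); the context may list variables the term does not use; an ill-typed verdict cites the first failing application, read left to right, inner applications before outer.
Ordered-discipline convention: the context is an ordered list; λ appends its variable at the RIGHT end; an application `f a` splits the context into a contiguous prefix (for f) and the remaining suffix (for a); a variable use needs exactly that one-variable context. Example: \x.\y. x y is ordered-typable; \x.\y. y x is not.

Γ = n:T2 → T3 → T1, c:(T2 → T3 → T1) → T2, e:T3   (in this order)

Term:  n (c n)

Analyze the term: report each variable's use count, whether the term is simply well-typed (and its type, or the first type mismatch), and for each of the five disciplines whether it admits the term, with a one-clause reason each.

use counts: n ×2, c ×1, e ×0
use order (left to right): n, c, n
typing: well-typed at T3 → T1
ordered ✗ (uses contraction: n ×2; needs weakening: e unused)
linear ✗ (uses contraction: n ×2; needs weakening: e unused)
affine ✗ (uses contraction: n ×2)
relevant ✗ (needs weakening: e unused)
unrestricted ✓ (simply typable at T3 → T1; W, C, E all held)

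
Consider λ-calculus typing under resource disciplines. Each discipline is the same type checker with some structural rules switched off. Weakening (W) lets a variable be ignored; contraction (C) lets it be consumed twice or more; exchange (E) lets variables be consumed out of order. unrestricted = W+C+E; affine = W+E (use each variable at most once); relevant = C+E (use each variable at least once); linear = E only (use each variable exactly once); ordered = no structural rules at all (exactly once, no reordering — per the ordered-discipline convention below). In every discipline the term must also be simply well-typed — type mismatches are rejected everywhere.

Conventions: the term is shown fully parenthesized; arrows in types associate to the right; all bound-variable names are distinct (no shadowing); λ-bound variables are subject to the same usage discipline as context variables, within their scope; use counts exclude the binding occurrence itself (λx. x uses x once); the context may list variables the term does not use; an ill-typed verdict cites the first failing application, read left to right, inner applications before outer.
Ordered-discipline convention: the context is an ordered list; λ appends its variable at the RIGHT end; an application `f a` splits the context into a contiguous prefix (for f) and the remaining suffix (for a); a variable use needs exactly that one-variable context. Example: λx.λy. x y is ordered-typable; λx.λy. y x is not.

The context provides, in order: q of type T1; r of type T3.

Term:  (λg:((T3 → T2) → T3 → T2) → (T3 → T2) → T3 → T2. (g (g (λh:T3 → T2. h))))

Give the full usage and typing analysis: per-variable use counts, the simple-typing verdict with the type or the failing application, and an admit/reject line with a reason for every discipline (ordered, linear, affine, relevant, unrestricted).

variable uses: q: 0; r: 0; g [bound]: 2; h [bound]: 1
order of uses: g, g, h
typing: well-typed — term : (((T3 → T2) → T3 → T2) → (T3 → T2) → T3 → T2) → (T3 → T2) → T3 → T2
ordered ✗ (uses contraction: g ×2; q, r left unused)
linear ✗ (uses contraction: g ×2; q, r left unused)
affine ✗ (uses contraction: g ×2)
relevant ✗ (q, r left unused)
unrestricted ✓ (well-typed at (((T3 → T2) → T3 → T2) → (T3 → T2) → T3 → T2) → (T3 → T2) → T3 → T2; no restrictions here)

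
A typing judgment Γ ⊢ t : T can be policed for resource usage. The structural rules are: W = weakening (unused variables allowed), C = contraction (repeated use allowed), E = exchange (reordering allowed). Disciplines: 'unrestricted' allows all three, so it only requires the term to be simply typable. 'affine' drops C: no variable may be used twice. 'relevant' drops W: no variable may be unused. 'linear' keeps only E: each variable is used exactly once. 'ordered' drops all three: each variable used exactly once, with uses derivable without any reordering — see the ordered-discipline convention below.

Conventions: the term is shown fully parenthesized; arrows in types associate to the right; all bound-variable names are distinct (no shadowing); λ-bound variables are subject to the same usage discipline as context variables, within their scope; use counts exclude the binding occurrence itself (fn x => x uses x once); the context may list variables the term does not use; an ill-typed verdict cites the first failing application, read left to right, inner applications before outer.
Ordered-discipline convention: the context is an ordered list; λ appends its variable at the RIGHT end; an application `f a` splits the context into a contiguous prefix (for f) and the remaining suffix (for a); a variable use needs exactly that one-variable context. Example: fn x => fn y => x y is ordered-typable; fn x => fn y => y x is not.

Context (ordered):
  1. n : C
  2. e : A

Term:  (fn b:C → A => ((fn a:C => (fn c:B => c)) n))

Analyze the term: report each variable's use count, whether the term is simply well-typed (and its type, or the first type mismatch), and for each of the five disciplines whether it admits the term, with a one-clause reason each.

use counts: n: 1, e: 0, b [bound]: 0, a [bound]: 0, c [bound]: 1
order of uses: c, n
typing: well-typed at (C → A) → B → B
ordered: ✗, needs weakening: e, b, a unused
linear: ✗, needs weakening: e, b, a unused
affine: ✓, none of n, e, b, a, c used more than once
relevant: ✗, needs weakening: e, b, a unused
unrestricted: ✓, simply typable at (C → A) → B → B; W, C, E all held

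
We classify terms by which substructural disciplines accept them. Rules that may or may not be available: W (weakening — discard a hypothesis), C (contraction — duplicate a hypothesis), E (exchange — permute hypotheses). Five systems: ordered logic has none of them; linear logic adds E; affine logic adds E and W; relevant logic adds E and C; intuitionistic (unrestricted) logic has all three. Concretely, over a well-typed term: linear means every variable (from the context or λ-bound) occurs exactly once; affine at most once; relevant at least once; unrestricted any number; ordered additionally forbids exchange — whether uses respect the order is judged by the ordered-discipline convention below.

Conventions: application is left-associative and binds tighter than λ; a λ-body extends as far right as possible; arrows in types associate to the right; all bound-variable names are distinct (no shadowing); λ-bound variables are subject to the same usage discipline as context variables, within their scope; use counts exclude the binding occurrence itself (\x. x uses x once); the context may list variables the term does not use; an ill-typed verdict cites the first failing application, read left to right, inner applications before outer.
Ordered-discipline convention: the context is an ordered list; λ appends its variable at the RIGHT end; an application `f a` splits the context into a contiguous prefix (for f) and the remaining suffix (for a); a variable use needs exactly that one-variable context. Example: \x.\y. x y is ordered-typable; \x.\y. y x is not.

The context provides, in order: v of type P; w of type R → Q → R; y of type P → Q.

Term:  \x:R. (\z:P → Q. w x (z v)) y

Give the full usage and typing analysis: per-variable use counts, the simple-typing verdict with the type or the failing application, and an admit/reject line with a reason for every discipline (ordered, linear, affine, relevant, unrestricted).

use counts: v: 1×, w: 1×, y: 1×, x (λ-bound): 1×, z (λ-bound): 1×
left-to-right use order: w, x, z, v, y
typing: ✓ — R → R
ordered: ✗, no ordered split (uses run w, x, z, v, y)
linear: ✓, each of v, w, y, x, z used exactly once
affine: ✓, at most one use each (v, w, y, x, z)
relevant: ✓, v, w, y, x, z: all used, weakening unneeded
unrestricted: ✓, well-typed at R → R; no restrictions here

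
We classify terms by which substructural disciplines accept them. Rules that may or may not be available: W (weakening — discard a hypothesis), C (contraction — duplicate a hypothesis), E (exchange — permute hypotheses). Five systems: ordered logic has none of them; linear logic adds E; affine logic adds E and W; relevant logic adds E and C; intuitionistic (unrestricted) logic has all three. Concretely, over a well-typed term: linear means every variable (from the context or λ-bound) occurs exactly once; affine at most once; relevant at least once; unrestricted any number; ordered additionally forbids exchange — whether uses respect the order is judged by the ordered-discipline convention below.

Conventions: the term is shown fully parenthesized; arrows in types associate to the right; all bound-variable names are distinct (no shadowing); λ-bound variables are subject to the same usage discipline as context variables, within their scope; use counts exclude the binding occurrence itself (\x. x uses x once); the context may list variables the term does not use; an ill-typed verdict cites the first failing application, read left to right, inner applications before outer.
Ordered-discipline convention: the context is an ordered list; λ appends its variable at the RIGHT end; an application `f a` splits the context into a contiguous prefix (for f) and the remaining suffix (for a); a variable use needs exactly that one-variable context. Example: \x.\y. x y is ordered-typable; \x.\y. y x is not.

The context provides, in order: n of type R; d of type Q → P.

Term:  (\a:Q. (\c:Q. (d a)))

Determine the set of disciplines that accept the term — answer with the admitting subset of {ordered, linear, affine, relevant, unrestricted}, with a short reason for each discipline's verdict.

admitted by: affine, unrestricted
counts: n: 0×, d: 1×, a (λ-bound): 1×, c (λ-bound): 0×
uses in reading order: d, a
typing: ✓ — Q → Q → P
ordered ✗ (n, c left unused)
linear ✗ (n, c left unused)
affine ✓ (n, d, a, c: no repeats, contraction unneeded)
relevant ✗ (n, c left unused)
unrestricted ✓ (well-typed at Q → Q → P; no restrictions here)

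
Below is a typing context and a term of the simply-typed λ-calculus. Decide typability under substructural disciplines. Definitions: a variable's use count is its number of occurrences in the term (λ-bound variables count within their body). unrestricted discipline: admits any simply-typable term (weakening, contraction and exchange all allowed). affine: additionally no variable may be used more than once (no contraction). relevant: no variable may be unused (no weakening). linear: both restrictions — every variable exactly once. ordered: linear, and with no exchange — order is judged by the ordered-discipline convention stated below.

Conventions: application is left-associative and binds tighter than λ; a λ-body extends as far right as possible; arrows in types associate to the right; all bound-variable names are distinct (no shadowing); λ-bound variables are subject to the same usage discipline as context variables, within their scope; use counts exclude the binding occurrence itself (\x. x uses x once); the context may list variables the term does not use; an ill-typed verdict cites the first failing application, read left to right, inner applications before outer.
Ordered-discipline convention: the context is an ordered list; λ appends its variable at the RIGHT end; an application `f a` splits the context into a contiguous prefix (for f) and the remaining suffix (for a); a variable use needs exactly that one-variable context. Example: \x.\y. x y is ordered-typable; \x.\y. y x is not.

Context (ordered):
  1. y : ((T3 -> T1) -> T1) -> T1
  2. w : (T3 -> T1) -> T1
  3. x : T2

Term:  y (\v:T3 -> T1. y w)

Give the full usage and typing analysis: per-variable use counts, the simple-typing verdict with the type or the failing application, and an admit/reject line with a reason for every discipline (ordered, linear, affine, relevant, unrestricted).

usage: y=2, w=1, x=0, v [bound]=0
order of uses: y, y, w
typing: ✓ — T1
ordered: ✗ — uses contraction: y ×2; x, v left unused
linear: ✗ — uses contraction: y ×2; x, v left unused
affine: ✗ — uses contraction: y ×2
relevant: ✗ — x, v left unused
unrestricted: ✓ — type-checks (T1) and nothing is barred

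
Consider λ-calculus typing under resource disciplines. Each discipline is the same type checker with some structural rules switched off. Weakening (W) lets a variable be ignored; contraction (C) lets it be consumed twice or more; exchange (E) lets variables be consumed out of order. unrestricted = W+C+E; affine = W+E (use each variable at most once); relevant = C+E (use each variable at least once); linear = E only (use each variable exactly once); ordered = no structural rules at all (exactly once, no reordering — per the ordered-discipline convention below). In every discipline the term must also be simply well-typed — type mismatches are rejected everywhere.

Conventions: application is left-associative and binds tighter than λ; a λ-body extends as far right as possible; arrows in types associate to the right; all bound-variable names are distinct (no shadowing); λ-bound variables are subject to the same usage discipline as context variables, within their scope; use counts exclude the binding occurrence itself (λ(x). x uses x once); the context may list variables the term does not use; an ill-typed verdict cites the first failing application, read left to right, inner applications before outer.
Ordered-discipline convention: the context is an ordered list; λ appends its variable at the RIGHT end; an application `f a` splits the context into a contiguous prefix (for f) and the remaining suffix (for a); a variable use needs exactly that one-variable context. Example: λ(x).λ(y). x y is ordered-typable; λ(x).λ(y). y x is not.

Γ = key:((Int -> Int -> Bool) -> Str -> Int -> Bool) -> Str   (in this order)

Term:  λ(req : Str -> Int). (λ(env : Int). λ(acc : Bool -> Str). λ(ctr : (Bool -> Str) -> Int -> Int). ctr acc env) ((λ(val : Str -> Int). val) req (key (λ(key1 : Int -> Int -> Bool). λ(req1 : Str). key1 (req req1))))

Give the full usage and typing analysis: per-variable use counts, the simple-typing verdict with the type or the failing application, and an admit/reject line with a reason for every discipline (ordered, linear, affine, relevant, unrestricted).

usage: key=1; req (λ-bound)=2; env (λ-bound)=1; acc (λ-bound)=1; ctr (λ-bound)=1; val (λ-bound)=1; key1 (λ-bound)=1; req1 (λ-bound)=1
uses in reading order: ctr, acc, env, val, req, key, key1, req, req1
typing: the term checks, with type (Str -> Int) -> (Bool -> Str) -> ((Bool -> Str) -> Int -> Int) -> Int
ordered: ✗ — needs contraction — req ×2
linear: ✗ — needs contraction — req ×2
affine: ✗ — needs contraction — req ×2
relevant: ✓ — every one of key, req, env, acc, ctr, val, key1, req1 appears
unrestricted: ✓ — well-typed at (Str -> Int) -> (Bool -> Str) -> ((Bool -> Str) -> Int -> Int) -> Int; no restrictions here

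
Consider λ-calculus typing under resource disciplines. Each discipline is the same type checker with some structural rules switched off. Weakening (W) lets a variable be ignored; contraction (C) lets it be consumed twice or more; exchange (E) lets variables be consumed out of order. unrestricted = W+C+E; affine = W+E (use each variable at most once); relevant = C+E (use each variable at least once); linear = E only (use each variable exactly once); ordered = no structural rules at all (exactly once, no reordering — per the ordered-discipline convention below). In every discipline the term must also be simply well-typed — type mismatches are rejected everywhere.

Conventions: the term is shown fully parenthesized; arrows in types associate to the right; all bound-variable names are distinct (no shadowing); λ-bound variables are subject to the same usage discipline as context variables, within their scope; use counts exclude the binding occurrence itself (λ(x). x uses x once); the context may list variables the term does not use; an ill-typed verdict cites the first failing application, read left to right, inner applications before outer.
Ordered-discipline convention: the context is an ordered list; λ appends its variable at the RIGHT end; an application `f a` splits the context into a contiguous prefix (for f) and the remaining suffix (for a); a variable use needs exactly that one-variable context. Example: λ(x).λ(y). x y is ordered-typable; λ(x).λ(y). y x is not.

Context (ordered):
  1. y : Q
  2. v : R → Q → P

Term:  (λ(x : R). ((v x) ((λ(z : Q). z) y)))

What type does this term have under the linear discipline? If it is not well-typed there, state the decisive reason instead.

term : R → P
counts: y ×1, v ×1, x [bound] ×1, z [bound] ×1
order of uses: v, x, z, y
typing: well-typed at R → P
per-discipline verdicts: ordered ✗, linear ✓, affine ✓, relevant ✓, unrestricted ✓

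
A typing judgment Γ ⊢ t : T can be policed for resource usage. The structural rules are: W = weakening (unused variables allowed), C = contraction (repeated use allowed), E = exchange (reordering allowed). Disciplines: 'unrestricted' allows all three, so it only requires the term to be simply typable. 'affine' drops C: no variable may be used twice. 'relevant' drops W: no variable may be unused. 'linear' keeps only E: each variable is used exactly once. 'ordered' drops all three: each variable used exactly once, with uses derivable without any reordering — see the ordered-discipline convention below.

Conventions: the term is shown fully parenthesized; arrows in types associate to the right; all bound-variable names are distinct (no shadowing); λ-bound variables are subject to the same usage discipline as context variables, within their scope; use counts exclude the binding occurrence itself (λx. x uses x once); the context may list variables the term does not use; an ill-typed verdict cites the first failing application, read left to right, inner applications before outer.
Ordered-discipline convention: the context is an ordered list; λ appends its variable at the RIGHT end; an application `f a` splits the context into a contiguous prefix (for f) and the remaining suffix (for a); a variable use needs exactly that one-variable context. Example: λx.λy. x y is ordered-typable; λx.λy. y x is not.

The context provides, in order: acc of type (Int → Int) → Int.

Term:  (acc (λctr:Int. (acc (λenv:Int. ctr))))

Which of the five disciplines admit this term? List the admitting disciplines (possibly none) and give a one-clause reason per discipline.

admitting disciplines: unrestricted
variable uses: acc ×2, ctr (λ-bound) ×1, env (λ-bound) ×0
order of uses: acc, acc, ctr
typing: well-typed — term : Int
ordered: ✗ — acc ×2 used more than once (contraction); env left unused
linear: ✗ — acc ×2 used more than once (contraction); env left unused
affine: ✗ — acc ×2 used more than once (contraction)
relevant: ✗ — env left unused
unrestricted: ✓ — simply typable at Int; W, C, E all held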